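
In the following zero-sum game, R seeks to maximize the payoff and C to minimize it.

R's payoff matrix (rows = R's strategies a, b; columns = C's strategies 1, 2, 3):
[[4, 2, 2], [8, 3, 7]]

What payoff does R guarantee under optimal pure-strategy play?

3

Row minima: 2, 3 → R's maximin is 3.
Column maxima: 8, 3, 7 → C's minimax is 3.
They coincide at (b, 2), so the value is 3.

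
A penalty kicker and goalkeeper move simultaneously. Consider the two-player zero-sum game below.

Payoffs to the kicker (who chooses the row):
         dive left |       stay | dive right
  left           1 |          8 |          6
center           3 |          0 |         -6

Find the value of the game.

12/7

Column stay is strictly dominated by dive right for the goalkeeper (it gives the kicker more in every row).
The remaining 2×2 game on (left, center) × (dive left, dive right) has no saddle point. Let the kicker play left with probability p; indifference gives p + 3(1−p) = 6p − 6(1−p), so p = 9/14.
Similarly the goalkeeper's optimal q on dive left is 6/7, and the value is 1·(6/7) + (6)·(1/7) = 12/7.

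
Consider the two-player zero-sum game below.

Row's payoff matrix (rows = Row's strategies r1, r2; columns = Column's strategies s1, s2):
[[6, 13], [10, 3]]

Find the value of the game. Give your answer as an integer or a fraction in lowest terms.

Row minima are 6 and 3, so Row's maximin is 6; column maxima are 10 and 13, so Column's minimax is 10. These differ, so the equilibrium is in mixed strategies.
Let Row play r1 with probability p. Column is indifferent when 6p + 10(1−p) = 13p + 3(1−p), giving p = 1/2.
Let Column play s1 with probability q. Row is indifferent when 6q + 13(1−q) = 10q + 3(1−q), giving q = 5/7.
The value is 6·(5/7) + (13)·(2/7) = 8.

8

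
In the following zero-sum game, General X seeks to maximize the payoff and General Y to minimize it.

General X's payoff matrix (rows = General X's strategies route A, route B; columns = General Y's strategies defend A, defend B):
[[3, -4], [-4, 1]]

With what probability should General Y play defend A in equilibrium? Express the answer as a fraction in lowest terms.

5/12

Row minima are -4 and -4, so General X's maximin is -4; column maxima are 3 and 1, so General Y's minimax is 1. These differ, so the equilibrium is in mixed strategies.
Let General Y play defend A with probability q. General X is indifferent when 3q − 4(1−q) = −4q + (1−q), giving q = 5/12.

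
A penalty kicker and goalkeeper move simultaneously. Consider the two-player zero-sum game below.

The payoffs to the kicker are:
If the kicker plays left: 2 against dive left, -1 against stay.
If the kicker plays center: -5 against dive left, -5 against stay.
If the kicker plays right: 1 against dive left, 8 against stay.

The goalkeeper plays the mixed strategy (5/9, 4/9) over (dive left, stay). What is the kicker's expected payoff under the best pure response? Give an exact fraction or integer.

37/9

left: (2)·(5/9) + (-1)·(4/9) = 2/3.
center: (-5)·(5/9) + (-5)·(4/9) = -5.
right: (1)·(5/9) + (8)·(4/9) = 37/9.
The best pure response is right with expected payoff 37/9.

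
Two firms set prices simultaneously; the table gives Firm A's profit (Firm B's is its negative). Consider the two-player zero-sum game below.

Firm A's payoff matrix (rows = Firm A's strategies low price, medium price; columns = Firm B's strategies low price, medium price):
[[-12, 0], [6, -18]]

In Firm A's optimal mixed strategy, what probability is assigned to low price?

2/3

Row minima are -12 and -18, so Firm A's maximin is -12; column maxima are 6 and 0, so Firm B's minimax is 0. These differ, so the equilibrium is in mixed strategies.
Let Firm A play low price with probability p. Firm B is indifferent when −12p + 6(1−p) = −18(1−p), giving p = 2/3.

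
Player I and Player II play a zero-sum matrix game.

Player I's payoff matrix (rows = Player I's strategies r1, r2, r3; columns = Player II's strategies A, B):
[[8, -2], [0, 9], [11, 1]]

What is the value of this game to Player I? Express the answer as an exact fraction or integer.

Row r1 is strictly dominated by row r3, so Player I never plays it.
The remaining 2×2 game on (r2, r3) × (A, B) has no saddle point. Let Player I play r2 with probability p; indifference gives 11(1−p) = 9p + (1−p), so p = 10/19.
Similarly Player II's optimal q on A is 8/19, and the value is 0·(8/19) + (9)·(11/19) = 99/19.

99/19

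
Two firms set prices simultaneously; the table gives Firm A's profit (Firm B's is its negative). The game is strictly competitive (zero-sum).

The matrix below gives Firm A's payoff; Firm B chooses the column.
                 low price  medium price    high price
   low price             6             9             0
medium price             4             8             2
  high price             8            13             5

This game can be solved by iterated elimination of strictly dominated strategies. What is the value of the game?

5

Row low price is strictly dominated by row high price (8>6, 13>9, 5>0); eliminate low price.
Column low price is strictly dominated by high price for Firm B (2<4, 5<8); eliminate low price.
Column medium price is strictly dominated by high price for Firm B (2<8, 5<13); eliminate medium price.
Row medium price is strictly dominated by row high price (5>2); eliminate medium price.
Only (high price, high price) remains, with payoff 5.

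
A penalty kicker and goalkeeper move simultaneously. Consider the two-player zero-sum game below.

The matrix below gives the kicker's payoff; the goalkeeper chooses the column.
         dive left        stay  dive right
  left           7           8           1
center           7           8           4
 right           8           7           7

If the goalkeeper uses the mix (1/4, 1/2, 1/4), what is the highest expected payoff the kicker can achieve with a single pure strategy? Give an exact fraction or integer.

left: (7)·(1/4) + (8)·(1/2) + (1)·(1/4) = 6.
center: (7)·(1/4) + (8)·(1/2) + (4)·(1/4) = 27/4.
right: (8)·(1/4) + (7)·(1/2) + (7)·(1/4) = 29/4.
The best pure response is right with expected payoff 29/4.

29/4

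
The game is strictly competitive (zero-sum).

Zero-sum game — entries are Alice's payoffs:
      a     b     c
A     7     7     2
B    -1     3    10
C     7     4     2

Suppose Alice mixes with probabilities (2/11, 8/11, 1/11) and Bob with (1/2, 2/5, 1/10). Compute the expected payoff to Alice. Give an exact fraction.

Against (1/2, 2/5, 1/10), each row's expected payoff is A: 13/2; B: 17/10; C: 53/10.
Taking the (2/11, 8/11, 1/11)-weighted average: (2/11)·(13/2) + (8/11)·(17/10) + (1/11)·(53/10) = 29/10.

29/10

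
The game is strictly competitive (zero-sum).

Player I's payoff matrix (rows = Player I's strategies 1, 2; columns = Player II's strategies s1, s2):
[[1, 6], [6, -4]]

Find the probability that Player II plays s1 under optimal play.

Row minima are 1 and -4, so Player I's maximin is 1; column maxima are 6 and 6, so Player II's minimax is 6. These differ, so the equilibrium is in mixed strategies.
Let Player II play s1 with probability q. Player I is indifferent when q + 6(1−q) = 6q − 4(1−q), giving q = 2/3.

2/3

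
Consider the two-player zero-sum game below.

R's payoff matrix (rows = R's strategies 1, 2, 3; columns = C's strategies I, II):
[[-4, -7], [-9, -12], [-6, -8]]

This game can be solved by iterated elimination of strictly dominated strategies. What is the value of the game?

-7

Row 2 is strictly dominated by row 1 (-4>-9, -7>-12); eliminate 2.
Column I is strictly dominated by II for C (-7<-4, -8<-6); eliminate I.
Row 3 is strictly dominated by row 1 (-7>-8); eliminate 3.
Only (1, II) remains, with payoff -7.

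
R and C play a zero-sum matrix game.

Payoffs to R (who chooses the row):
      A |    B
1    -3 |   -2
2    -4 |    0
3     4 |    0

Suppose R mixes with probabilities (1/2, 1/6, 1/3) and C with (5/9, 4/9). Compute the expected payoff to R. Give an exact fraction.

Against (5/9, 4/9), each row's expected payoff is 1: -23/9; 2: -20/9; 3: 20/9.
Taking the (1/2, 1/6, 1/3)-weighted average: (1/2)·(-23/9) + (1/6)·(-20/9) + (1/3)·(20/9) = -49/54.

-49/54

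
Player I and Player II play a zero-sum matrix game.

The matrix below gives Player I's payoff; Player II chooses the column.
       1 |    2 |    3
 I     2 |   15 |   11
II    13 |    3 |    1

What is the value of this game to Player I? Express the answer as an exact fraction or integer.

47/7

Column 2 is strictly dominated by 3 for Player II (it gives Player I more in every row).
The remaining 2×2 game on (I, II) × (1, 3) has no saddle point. Let Player I play I with probability p; indifference gives 2p + 13(1−p) = 11p + (1−p), so p = 4/7.
Similarly Player II's optimal q on 1 is 10/21, and the value is 2·(10/21) + (11)·(11/21) = 47/7.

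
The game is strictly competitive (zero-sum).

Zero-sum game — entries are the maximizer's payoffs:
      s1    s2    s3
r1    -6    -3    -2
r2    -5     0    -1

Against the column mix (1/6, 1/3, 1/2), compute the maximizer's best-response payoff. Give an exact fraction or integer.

-4/3

r1: (-6)·(1/6) + (-3)·(1/3) + (-2)·(1/2) = -3.
r2: (-5)·(1/6) + (0)·(1/3) + (-1)·(1/2) = -4/3.
The best pure response is r2 with expected payoff -4/3.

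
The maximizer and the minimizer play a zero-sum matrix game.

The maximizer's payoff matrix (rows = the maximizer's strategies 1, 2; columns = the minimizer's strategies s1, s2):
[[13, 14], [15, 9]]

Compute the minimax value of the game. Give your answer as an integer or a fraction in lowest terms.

Row minima are 13 and 9, so the maximizer's maximin is 13; column maxima are 15 and 14, so the minimizer's minimax is 14. These differ, so the equilibrium is in mixed strategies.
Let the maximizer play 1 with probability p. The minimizer is indifferent when 13p + 15(1−p) = 14p + 9(1−p), giving p = 6/7.
Let the minimizer play s1 with probability q. The maximizer is indifferent when 13q + 14(1−q) = 15q + 9(1−q), giving q = 5/7.
The value is 13·(5/7) + (14)·(2/7) = 93/7.

93/7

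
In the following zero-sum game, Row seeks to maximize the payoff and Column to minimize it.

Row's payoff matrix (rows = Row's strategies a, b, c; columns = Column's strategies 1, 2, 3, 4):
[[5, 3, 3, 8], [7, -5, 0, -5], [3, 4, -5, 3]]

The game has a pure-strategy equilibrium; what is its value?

3

Row minima: 3, -5, -5 → Row's maximin is 3.
Column maxima: 7, 4, 3, 8 → Column's minimax is 3.
They coincide at (a, 3), so the value is 3.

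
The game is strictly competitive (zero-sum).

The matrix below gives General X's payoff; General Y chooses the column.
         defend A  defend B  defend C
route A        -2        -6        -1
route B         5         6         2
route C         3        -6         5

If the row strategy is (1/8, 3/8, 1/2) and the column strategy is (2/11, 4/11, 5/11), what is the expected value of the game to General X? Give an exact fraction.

127/88

Against (2/11, 4/11, 5/11), each row's expected payoff is route A: -3; route B: 4; route C: 7/11.
Taking the (1/8, 3/8, 1/2)-weighted average: (1/8)·(-3) + (3/8)·(4) + (1/2)·(7/11) = 127/88.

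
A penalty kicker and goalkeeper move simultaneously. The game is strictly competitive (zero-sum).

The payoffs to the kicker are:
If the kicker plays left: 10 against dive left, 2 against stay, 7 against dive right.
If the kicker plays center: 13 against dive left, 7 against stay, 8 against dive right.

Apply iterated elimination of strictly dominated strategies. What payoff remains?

Row left is strictly dominated by row center (13>10, 7>2, 8>7); eliminate left.
Column dive right is strictly dominated by stay for the goalkeeper (7<8); eliminate dive right.
Column dive left is strictly dominated by stay for the goalkeeper (7<13); eliminate dive left.
Only (center, stay) remains, with payoff 7.

7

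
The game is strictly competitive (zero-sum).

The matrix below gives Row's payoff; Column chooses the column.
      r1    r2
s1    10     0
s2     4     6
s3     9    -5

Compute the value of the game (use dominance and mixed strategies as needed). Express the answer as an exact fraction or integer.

Row s3 is strictly dominated by row s1, so Row never plays it.
The remaining 2×2 game on (s1, s2) × (r1, r2) has no saddle point. Let Row play s1 with probability p; indifference gives 10p + 4(1−p) = 6(1−p), so p = 1/6.
Similarly Column's optimal q on r1 is 1/2, and the value is 10·(1/2) + (0)·(1/2) = 5.

5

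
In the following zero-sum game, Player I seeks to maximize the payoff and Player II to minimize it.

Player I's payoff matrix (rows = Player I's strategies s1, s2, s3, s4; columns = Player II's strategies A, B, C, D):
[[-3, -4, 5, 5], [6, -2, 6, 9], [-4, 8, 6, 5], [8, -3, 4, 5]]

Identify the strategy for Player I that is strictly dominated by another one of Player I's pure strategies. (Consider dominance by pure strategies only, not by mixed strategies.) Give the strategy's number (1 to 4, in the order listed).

Compare s1 with s2: 6 > -3, -2 > -4, 6 > 5, 9 > 5.
So s2 strictly dominates s1 for Player I; s1 is strictly dominated.

1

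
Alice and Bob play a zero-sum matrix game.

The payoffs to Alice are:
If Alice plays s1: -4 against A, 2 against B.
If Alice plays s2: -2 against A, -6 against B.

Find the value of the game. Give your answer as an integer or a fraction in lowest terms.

Row minima are -4 and -6, so Alice's maximin is -4; column maxima are -2 and 2, so Bob's minimax is -2. These differ, so the equilibrium is in mixed strategies.
Let Alice play s1 with probability p. Bob is indifferent when −4p − 2(1−p) = 2p − 6(1−p), giving p = 2/5.
Let Bob play A with probability q. Alice is indifferent when −4q + 2(1−q) = −2q − 6(1−q), giving q = 4/5.
The value is -4·(4/5) + (2)·(1/5) = -14/5.

-14/5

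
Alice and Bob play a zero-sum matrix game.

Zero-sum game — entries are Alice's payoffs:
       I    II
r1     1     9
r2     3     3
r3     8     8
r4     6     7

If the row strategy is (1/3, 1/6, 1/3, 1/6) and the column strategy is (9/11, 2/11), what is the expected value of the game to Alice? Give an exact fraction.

Against (9/11, 2/11), each row's expected payoff is r1: 27/11; r2: 3; r3: 8; r4: 68/11.
Taking the (1/3, 1/6, 1/3, 1/6)-weighted average: (1/3)·(27/11) + (1/6)·(3) + (1/3)·(8) + (1/6)·(68/11) = 331/66.

331/66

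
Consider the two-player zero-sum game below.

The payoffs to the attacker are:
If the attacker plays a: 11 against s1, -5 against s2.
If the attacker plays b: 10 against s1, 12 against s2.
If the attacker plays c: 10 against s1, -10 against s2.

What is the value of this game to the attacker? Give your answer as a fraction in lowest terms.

91/9

Row c is strictly dominated by row a, so the attacker never plays it.
The remaining 2×2 game on (a, b) × (s1, s2) has no saddle point. Let the attacker play a with probability p; indifference gives 11p + 10(1−p) = −5p + 12(1−p), so p = 1/9.
Similarly the defender's optimal q on s1 is 17/18, and the value is 11·(17/18) + (-5)·(1/18) = 91/9.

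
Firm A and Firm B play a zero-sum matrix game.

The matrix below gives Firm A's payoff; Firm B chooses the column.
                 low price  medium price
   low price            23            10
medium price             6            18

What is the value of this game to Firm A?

354/25

Row minima are 10 and 6, so Firm A's maximin is 10; column maxima are 23 and 18, so Firm B's minimax is 18. These differ, so the equilibrium is in mixed strategies.
Let Firm A play low price with probability p. Firm B is indifferent when 23p + 6(1−p) = 10p + 18(1−p), giving p = 12/25.
Let Firm B play low price with probability q. Firm A is indifferent when 23q + 10(1−q) = 6q + 18(1−q), giving q = 8/25.
The value is 23·(8/25) + (10)·(17/25) = 354/25.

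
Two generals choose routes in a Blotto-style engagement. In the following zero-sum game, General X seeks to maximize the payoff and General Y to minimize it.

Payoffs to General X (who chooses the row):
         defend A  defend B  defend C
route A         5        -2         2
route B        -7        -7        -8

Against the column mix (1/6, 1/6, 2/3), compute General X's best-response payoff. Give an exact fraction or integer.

route A: (5)·(1/6) + (-2)·(1/6) + (2)·(2/3) = 11/6.
route B: (-7)·(1/6) + (-7)·(1/6) + (-8)·(2/3) = -23/3.
The best pure response is route A with expected payoff 11/6.

11/6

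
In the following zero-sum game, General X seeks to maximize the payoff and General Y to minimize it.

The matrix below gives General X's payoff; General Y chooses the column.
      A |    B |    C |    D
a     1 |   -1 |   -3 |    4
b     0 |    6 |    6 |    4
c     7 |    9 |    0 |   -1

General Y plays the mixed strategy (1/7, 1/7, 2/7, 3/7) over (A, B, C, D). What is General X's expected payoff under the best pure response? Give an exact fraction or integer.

a: (1)·(1/7) + (-1)·(1/7) + (-3)·(2/7) + (4)·(3/7) = 6/7.
b: (0)·(1/7) + (6)·(1/7) + (6)·(2/7) + (4)·(3/7) = 30/7.
c: (7)·(1/7) + (9)·(1/7) + (0)·(2/7) + (-1)·(3/7) = 13/7.
The best pure response is b with expected payoff 30/7.

30/7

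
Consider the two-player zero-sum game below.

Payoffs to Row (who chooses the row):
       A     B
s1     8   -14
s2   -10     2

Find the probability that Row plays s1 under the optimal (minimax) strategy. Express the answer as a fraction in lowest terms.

6/17

Row minima are -14 and -10, so Row's maximin is -10; column maxima are 8 and 2, so Column's minimax is 2. These differ, so the equilibrium is in mixed strategies.
Let Row play s1 with probability p. Column is indifferent when 8p − 10(1−p) = −14p + 2(1−p), giving p = 6/17.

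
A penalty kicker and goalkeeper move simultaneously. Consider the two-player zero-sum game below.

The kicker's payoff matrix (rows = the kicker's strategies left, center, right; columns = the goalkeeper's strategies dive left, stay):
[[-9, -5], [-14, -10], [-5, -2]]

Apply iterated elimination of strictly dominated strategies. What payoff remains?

Row left is strictly dominated by row right (-5>-9, -2>-5); eliminate left.
Column stay is strictly dominated by dive left for the goalkeeper (-14<-10, -5<-2); eliminate stay.
Row center is strictly dominated by row right (-5>-14); eliminate center.
Only (right, dive left) remains, with payoff -5.

-5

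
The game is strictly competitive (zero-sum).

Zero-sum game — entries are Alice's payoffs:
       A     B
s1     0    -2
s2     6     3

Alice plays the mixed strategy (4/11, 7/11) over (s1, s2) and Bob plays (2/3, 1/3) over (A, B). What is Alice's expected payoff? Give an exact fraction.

Against (2/3, 1/3), each row's expected payoff is s1: -2/3; s2: 5.
Taking the (4/11, 7/11)-weighted average: (4/11)·(-2/3) + (7/11)·(5) = 97/33.

97/33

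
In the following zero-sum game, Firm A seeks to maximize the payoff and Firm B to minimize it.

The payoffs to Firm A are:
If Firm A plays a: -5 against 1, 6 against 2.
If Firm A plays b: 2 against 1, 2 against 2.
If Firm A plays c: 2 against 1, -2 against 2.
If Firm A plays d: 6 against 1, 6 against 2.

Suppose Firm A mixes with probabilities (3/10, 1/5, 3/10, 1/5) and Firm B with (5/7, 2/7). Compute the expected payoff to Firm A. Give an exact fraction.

13/10

Against (5/7, 2/7), each row's expected payoff is a: -13/7; b: 2; c: 6/7; d: 6.
Taking the (3/10, 1/5, 3/10, 1/5)-weighted average: (3/10)·(-13/7) + (1/5)·(2) + (3/10)·(6/7) + (1/5)·(6) = 13/10.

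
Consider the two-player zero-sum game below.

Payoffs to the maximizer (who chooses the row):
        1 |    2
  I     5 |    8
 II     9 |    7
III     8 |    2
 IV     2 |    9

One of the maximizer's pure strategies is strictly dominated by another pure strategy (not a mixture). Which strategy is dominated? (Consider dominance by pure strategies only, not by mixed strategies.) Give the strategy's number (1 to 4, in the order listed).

Compare III with II: 9 > 8, 7 > 2.
So II strictly dominates III for the maximizer; III is strictly dominated.

3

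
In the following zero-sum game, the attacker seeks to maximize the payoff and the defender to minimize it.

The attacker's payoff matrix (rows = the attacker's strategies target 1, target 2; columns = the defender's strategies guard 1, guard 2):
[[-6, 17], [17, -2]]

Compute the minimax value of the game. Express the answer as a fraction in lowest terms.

277/42

Row minima are -6 and -2, so the attacker's maximin is -2; column maxima are 17 and 17, so the defender's minimax is 17. These differ, so the equilibrium is in mixed strategies.
Let the attacker play target 1 with probability p. The defender is indifferent when −6p + 17(1−p) = 17p − 2(1−p), giving p = 19/42.
Let the defender play guard 1 with probability q. The attacker is indifferent when −6q + 17(1−q) = 17q − 2(1−q), giving q = 19/42.
The value is -6·(19/42) + (17)·(23/42) = 277/42.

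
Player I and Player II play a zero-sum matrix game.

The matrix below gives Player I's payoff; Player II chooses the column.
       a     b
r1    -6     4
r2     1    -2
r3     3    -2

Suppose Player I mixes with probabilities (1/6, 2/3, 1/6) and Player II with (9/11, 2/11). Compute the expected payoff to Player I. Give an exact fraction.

-1/22

Against (9/11, 2/11), each row's expected payoff is r1: -46/11; r2: 5/11; r3: 23/11.
Taking the (1/6, 2/3, 1/6)-weighted average: (1/6)·(-46/11) + (2/3)·(5/11) + (1/6)·(23/11) = -1/22.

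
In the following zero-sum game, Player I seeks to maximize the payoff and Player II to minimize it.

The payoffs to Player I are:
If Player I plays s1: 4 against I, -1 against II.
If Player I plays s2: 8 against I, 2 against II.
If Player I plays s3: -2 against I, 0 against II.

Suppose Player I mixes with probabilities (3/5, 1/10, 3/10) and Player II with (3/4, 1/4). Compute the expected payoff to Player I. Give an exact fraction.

Against (3/4, 1/4), each row's expected payoff is s1: 11/4; s2: 13/2; s3: -3/2.
Taking the (3/5, 1/10, 3/10)-weighted average: (3/5)·(11/4) + (1/10)·(13/2) + (3/10)·(-3/2) = 37/20.

37/20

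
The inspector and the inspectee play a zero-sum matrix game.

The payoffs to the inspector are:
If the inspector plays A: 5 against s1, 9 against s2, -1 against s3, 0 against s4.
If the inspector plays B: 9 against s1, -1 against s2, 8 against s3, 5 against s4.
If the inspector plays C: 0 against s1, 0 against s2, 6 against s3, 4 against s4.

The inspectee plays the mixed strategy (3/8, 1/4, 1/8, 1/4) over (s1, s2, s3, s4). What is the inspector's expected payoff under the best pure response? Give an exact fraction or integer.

43/8

A: (5)·(3/8) + (9)·(1/4) + (-1)·(1/8) + (0)·(1/4) = 4.
B: (9)·(3/8) + (-1)·(1/4) + (8)·(1/8) + (5)·(1/4) = 43/8.
C: (0)·(3/8) + (0)·(1/4) + (6)·(1/8) + (4)·(1/4) = 7/4.
The best pure response is B with expected payoff 43/8.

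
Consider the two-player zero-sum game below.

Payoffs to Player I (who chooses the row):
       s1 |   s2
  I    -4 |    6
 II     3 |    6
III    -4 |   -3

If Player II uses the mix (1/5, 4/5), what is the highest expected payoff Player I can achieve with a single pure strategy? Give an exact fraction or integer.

27/5

I: (-4)·(1/5) + (6)·(4/5) = 4.
II: (3)·(1/5) + (6)·(4/5) = 27/5.
III: (-4)·(1/5) + (-3)·(4/5) = -16/5.
The best pure response is II with expected payoff 27/5.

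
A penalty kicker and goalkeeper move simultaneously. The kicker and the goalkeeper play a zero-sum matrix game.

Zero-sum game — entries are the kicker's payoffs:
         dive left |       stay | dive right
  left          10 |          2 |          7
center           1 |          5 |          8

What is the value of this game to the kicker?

Column dive right is strictly dominated by stay for the goalkeeper (it gives the kicker more in every row).
The remaining 2×2 game on (left, center) × (dive left, stay) has no saddle point. Let the kicker play left with probability p; indifference gives 10p + (1−p) = 2p + 5(1−p), so p = 1/3.
Similarly the goalkeeper's optimal q on dive left is 1/4, and the value is 10·(1/4) + (2)·(3/4) = 4.

4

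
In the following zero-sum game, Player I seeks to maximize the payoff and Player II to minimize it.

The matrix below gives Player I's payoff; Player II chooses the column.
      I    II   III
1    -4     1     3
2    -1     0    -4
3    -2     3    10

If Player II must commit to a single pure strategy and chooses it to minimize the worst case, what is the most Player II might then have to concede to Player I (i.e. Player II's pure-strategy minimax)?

-1

The worst case (largest entry) in each column is I: -1, II: 3, III: 10.
The best (smallest) of these is -1.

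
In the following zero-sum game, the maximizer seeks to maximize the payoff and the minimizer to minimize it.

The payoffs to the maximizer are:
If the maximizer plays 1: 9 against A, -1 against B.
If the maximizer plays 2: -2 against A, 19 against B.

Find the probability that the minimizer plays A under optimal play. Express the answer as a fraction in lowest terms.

Row minima are -1 and -2, so the maximizer's maximin is -1; column maxima are 9 and 19, so the minimizer's minimax is 9. These differ, so the equilibrium is in mixed strategies.
Let the minimizer play A with probability q. The maximizer is indifferent when 9q − (1−q) = −2q + 19(1−q), giving q = 20/31.

20/31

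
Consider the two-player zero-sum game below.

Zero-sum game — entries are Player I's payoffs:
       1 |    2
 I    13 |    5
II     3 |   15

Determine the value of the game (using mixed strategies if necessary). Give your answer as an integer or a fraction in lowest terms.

9

Row minima are 5 and 3, so Player I's maximin is 5; column maxima are 13 and 15, so Player II's minimax is 13. These differ, so the equilibrium is in mixed strategies.
Let Player I play I with probability p. Player II is indifferent when 13p + 3(1−p) = 5p + 15(1−p), giving p = 3/5.
Let Player II play 1 with probability q. Player I is indifferent when 13q + 5(1−q) = 3q + 15(1−q), giving q = 1/2.
The value is 13·(1/2) + (5)·(1/2) = 9.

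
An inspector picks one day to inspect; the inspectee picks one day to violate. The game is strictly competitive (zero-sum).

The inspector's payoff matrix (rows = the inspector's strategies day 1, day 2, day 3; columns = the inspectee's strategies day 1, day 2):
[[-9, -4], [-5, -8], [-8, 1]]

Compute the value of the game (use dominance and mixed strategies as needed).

-23/4

Row day 1 is strictly dominated by row day 3, so the inspector never plays it.
The remaining 2×2 game on (day 2, day 3) × (day 1, day 2) has no saddle point. Let the inspector play day 2 with probability p; indifference gives −5p − 8(1−p) = −8p + (1−p), so p = 3/4.
Similarly the inspectee's optimal q on day 1 is 3/4, and the value is -5·(3/4) + (-8)·(1/4) = -23/4.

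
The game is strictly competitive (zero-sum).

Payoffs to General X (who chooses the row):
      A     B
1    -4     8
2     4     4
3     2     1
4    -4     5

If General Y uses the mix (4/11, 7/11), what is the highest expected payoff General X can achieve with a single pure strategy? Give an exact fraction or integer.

4

1: (-4)·(4/11) + (8)·(7/11) = 40/11.
2: (4)·(4/11) + (4)·(7/11) = 4.
3: (2)·(4/11) + (1)·(7/11) = 15/11.
4: (-4)·(4/11) + (5)·(7/11) = 19/11.
The best pure response is 2 with expected payoff 4.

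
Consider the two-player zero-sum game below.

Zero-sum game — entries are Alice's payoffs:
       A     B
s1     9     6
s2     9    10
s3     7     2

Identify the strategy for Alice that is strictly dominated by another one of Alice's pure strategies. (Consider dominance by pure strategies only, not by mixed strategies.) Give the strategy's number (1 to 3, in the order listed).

Compare s3 with s1: 9 > 7, 6 > 2.
So s1 strictly dominates s3 for Alice; s3 is strictly dominated.

3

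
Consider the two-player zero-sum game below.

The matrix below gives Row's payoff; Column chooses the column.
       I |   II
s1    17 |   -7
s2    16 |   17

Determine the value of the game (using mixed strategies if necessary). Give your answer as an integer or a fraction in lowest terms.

401/25

Row minima are -7 and 16, so Row's maximin is 16; column maxima are 17 and 17, so Column's minimax is 17. These differ, so the equilibrium is in mixed strategies.
Let Row play s1 with probability p. Column is indifferent when 17p + 16(1−p) = −7p + 17(1−p), giving p = 1/25.
Let Column play I with probability q. Row is indifferent when 17q − 7(1−q) = 16q + 17(1−q), giving q = 24/25.
The value is 17·(24/25) + (-7)·(1/25) = 401/25.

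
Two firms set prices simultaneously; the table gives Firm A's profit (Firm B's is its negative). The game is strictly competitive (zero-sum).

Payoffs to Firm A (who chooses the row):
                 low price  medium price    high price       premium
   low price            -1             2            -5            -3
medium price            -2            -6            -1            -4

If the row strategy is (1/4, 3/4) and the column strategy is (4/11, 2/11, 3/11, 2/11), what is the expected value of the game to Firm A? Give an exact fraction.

-57/22

Against (4/11, 2/11, 3/11, 2/11), each row's expected payoff is low price: -21/11; medium price: -31/11.
Taking the (1/4, 3/4)-weighted average: (1/4)·(-21/11) + (3/4)·(-31/11) = -57/22.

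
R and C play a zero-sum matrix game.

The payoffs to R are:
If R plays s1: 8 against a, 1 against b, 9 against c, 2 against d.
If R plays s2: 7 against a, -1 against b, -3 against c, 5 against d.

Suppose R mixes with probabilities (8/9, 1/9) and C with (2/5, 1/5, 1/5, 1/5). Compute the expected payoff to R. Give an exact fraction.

239/45

Against (2/5, 1/5, 1/5, 1/5), each row's expected payoff is s1: 28/5; s2: 3.
Taking the (8/9, 1/9)-weighted average: (8/9)·(28/5) + (1/9)·(3) = 239/45.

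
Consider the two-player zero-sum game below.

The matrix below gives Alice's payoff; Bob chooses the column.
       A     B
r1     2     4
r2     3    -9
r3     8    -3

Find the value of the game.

Row r2 is strictly dominated by row r3, so Alice never plays it.
The remaining 2×2 game on (r1, r3) × (A, B) has no saddle point. Let Alice play r1 with probability p; indifference gives 2p + 8(1−p) = 4p − 3(1−p), so p = 11/13.
Similarly Bob's optimal q on A is 7/13, and the value is 2·(7/13) + (4)·(6/13) = 38/13.

38/13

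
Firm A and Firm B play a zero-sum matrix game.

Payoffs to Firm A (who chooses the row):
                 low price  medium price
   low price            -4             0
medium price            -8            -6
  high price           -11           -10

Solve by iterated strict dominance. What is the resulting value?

Row high price is strictly dominated by row low price (-4>-11, 0>-10); eliminate high price.
Column medium price is strictly dominated by low price for Firm B (-4<0, -8<-6); eliminate medium price.
Row medium price is strictly dominated by row low price (-4>-8); eliminate medium price.
Only (low price, low price) remains, with payoff -4.

-4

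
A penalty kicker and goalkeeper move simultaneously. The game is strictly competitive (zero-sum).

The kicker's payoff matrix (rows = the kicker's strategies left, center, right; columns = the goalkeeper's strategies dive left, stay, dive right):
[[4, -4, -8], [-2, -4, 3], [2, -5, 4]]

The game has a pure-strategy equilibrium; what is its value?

-4

Row minima: -8, -4, -5 → the kicker's maximin is -4.
Column maxima: 4, -4, 4 → the goalkeeper's minimax is -4.
They coincide at (center, stay), so the value is -4.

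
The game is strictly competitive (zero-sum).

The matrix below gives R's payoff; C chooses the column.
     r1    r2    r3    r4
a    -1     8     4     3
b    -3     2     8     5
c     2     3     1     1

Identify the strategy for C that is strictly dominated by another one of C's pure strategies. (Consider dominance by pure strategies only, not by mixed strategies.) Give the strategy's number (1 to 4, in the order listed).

C prefers columns that give R less. Compare r2 with r1: -1 < 8, -3 < 2, 2 < 3.
So r1 strictly dominates r2 for C; r2 is strictly dominated.

2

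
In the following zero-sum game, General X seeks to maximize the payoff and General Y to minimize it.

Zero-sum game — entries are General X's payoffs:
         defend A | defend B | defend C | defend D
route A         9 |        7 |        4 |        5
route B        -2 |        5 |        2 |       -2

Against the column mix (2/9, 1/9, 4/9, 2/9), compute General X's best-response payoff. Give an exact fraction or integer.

route A: (9)·(2/9) + (7)·(1/9) + (4)·(4/9) + (5)·(2/9) = 17/3.
route B: (-2)·(2/9) + (5)·(1/9) + (2)·(4/9) + (-2)·(2/9) = 5/9.
The best pure response is route A with expected payoff 17/3.

17/3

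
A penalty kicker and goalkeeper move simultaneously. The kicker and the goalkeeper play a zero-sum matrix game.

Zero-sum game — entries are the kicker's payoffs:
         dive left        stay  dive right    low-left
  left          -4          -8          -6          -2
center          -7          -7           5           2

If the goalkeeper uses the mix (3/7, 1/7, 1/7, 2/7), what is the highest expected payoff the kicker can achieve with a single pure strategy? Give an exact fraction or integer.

-19/7

left: (-4)·(3/7) + (-8)·(1/7) + (-6)·(1/7) + (-2)·(2/7) = -30/7.
center: (-7)·(3/7) + (-7)·(1/7) + (5)·(1/7) + (2)·(2/7) = -19/7.
The best pure response is center with expected payoff -19/7.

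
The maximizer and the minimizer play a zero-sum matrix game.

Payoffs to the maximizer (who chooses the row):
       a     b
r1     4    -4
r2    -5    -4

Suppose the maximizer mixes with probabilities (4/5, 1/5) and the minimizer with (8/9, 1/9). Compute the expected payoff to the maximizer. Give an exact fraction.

68/45

Against (8/9, 1/9), each row's expected payoff is r1: 28/9; r2: -44/9.
Taking the (4/5, 1/5)-weighted average: (4/5)·(28/9) + (1/5)·(-44/9) = 68/45.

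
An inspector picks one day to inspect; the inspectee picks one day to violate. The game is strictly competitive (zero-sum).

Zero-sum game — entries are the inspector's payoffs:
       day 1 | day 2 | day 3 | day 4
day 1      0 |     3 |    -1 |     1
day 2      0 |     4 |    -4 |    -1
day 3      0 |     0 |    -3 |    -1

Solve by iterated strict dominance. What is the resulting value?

-1

Column day 4 is strictly dominated by day 3 for the inspectee (-1<1, -4<-1, -3<-1); eliminate day 4.
Column day 2 is strictly dominated by day 3 for the inspectee (-1<3, -4<4, -3<0); eliminate day 2.
Column day 1 is strictly dominated by day 3 for the inspectee (-1<0, -4<0, -3<0); eliminate day 1.
Row day 3 is strictly dominated by row day 1 (-1>-3); eliminate day 3.
Row day 2 is strictly dominated by row day 1 (-1>-4); eliminate day 2.
Only (day 1, day 3) remains, with payoff -1.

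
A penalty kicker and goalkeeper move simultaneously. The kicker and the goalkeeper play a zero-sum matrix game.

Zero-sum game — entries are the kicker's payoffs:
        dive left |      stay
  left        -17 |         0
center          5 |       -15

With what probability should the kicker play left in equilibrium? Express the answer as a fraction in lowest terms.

Row minima are -17 and -15, so the kicker's maximin is -15; column maxima are 5 and 0, so the goalkeeper's minimax is 0. These differ, so the equilibrium is in mixed strategies.
Let the kicker play left with probability p. The goalkeeper is indifferent when −17p + 5(1−p) = −15(1−p), giving p = 20/37.

20/37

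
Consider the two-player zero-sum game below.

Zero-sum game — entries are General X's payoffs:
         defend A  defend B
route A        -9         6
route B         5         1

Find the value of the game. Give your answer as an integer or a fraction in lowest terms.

Row minima are -9 and 1, so General X's maximin is 1; column maxima are 5 and 6, so General Y's minimax is 5. These differ, so the equilibrium is in mixed strategies.
Let General X play route A with probability p. General Y is indifferent when −9p + 5(1−p) = 6p + (1−p), giving p = 4/19.
Let General Y play defend A with probability q. General X is indifferent when −9q + 6(1−q) = 5q + (1−q), giving q = 5/19.
The value is -9·(5/19) + (6)·(14/19) = 39/19.

39/19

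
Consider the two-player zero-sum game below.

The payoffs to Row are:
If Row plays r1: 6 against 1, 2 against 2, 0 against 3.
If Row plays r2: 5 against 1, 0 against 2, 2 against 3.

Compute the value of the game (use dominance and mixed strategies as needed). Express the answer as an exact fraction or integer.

1

Column 1 is strictly dominated by 2 for Column (it gives Row more in every row).
The remaining 2×2 game on (r1, r2) × (2, 3) has no saddle point. Let Row play r1 with probability p; indifference gives 2p = 2(1−p), so p = 1/2.
Similarly Column's optimal q on 2 is 1/2, and the value is 2·(1/2) + (0)·(1/2) = 1.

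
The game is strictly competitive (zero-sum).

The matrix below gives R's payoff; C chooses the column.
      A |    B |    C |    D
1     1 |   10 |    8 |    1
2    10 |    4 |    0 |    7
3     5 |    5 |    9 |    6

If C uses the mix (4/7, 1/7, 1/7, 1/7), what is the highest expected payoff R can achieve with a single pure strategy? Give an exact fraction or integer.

51/7

1: (1)·(4/7) + (10)·(1/7) + (8)·(1/7) + (1)·(1/7) = 23/7.
2: (10)·(4/7) + (4)·(1/7) + (0)·(1/7) + (7)·(1/7) = 51/7.
3: (5)·(4/7) + (5)·(1/7) + (9)·(1/7) + (6)·(1/7) = 40/7.
The best pure response is 2 with expected payoff 51/7.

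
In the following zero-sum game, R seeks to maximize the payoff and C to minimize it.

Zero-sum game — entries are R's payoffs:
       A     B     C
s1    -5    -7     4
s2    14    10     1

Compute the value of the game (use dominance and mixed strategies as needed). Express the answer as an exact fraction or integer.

Column A is strictly dominated by B for C (it gives R more in every row).
The remaining 2×2 game on (s1, s2) × (B, C) has no saddle point. Let R play s1 with probability p; indifference gives −7p + 10(1−p) = 4p + (1−p), so p = 9/20.
Similarly C's optimal q on B is 3/20, and the value is -7·(3/20) + (4)·(17/20) = 47/20.

47/20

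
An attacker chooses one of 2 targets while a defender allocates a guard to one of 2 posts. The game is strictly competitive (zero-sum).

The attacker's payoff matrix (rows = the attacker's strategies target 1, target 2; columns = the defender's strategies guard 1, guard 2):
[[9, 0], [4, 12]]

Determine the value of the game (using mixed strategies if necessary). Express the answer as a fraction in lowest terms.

108/17

Row minima are 0 and 4, so the attacker's maximin is 4; column maxima are 9 and 12, so the defender's minimax is 9. These differ, so the equilibrium is in mixed strategies.
Let the attacker play target 1 with probability p. The defender is indifferent when 9p + 4(1−p) = 12(1−p), giving p = 8/17.
Let the defender play guard 1 with probability q. The attacker is indifferent when 9q = 4q + 12(1−q), giving q = 12/17.
The value is 9·(12/17) + (0)·(5/17) = 108/17.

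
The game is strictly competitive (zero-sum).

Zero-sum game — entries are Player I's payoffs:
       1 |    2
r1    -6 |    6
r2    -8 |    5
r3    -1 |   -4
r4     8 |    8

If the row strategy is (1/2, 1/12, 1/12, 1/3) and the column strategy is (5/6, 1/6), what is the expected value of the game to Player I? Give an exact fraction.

1/18

Against (5/6, 1/6), each row's expected payoff is r1: -4; r2: -35/6; r3: -3/2; r4: 8.
Taking the (1/2, 1/12, 1/12, 1/3)-weighted average: (1/2)·(-4) + (1/12)·(-35/6) + (1/12)·(-3/2) + (1/3)·(8) = 1/18.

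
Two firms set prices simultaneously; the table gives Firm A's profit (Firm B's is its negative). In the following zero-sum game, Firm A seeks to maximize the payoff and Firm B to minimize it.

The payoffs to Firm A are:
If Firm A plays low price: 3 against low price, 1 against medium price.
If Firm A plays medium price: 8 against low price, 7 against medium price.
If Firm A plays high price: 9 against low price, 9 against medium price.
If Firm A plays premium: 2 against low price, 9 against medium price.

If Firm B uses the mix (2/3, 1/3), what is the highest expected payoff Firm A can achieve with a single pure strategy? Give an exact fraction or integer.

9

low price: (3)·(2/3) + (1)·(1/3) = 7/3.
medium price: (8)·(2/3) + (7)·(1/3) = 23/3.
high price: (9)·(2/3) + (9)·(1/3) = 9.
premium: (2)·(2/3) + (9)·(1/3) = 13/3.
The best pure response is high price with expected payoff 9.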